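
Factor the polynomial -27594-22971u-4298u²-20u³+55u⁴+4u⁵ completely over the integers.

Testing divisors of the constant over divisors of the leading coefficient, u = -6 is a root, so (u+6) is a factor; dividing leaves 4u⁴+31u³-206u²-3062u-4599.
Next, u = 9 is a root, so (u-9) is a factor; dividing leaves 4u³+67u²+397u+511.
Then u = -7/4 is a root, so (4u+7) is a factor; dividing leaves u²+15u+73.
The quadratic u²+15u+73 has discriminant -67 < 0 and is irreducible over ℤ.

(4u+7)(u+6)(u-9)(u²+15u+73)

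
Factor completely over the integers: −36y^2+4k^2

4(k+3y)(k−3y)

Pull out the common factor 4; k^2−9y^2 is a difference of squares.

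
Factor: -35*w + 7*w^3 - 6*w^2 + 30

(7*w - 6)*(w^2 - 5)

Group as (7*w^3 - 35*w) + (-6*w^2 + 30) = 7*w*(w^2 - 5) - 6*(w^2 - 5).
Both groups share the factor (w^2 - 5).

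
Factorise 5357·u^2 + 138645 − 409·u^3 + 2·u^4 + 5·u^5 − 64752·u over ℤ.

Testing divisors of the constant over divisors of the leading coefficient, u = 9 is a root, so (u − 9) is a factor; dividing leaves 5·u^4 + 47·u^3 + 14·u^2 + 5483·u − 15405.
Next, u = −15 is a root, giving the factor (u + 15) and quotient 5·u^3 − 28·u^2 + 434·u − 1027.
Next, u = 13/5 is a root, so (5·u − 13) divides it; the quotient is u^2 − 3·u + 79.
The quadratic u^2 − 3·u + 79 has discriminant −307 < 0 and is irreducible over ℤ.

(5·u − 13)·(u + 15)·(u − 9)·(u^2 − 3·u + 79)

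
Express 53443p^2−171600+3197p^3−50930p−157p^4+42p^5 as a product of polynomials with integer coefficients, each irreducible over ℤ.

(6p−13)(7p+10)(p+8)(p^2−11p+165)

By the rational root theorem, p = −10/7 is a root, so (7p+10) divides it; the quotient is 6p^4−31p^3+501p^2+6919p−17160.
Continuing, p = −8 is a root, giving the factor (p+8) and quotient 6p^3−79p^2+1133p−2145.
Continuing, p = 13/6 is a root, giving the factor (6p−13) and quotient p^2−11p+165.
The quadratic p^2−11p+165 has discriminant −539 < 0 and is irreducible over ℤ.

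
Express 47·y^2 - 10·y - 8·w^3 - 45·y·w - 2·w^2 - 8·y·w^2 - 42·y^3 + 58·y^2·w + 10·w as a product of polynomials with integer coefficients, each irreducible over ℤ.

Group: 6·y·(-7·y^2 + 5·y·w + 2·y + 2·w^2 - 2·w) + (-4·w - 5)·(-7·y^2 + 5·y·w + 2·y + 2·w^2 - 2·w); both groups contain (-7·y^2 + 5·y·w + 2·y + 2·w^2 - 2·w), so (6·y - 4·w - 5) is a factor with cofactor -7·y^2 + 5·y·w + 2·y + 2·w^2 - 2·w.
The cofactor groups again: -7·y^2 + 5·y·w + 2·y + 2·w^2 - 2·w = -y·(7·y + 2·w - 2) + w·(7·y + 2·w - 2); both groups contain (7·y + 2·w - 2), giving -(y - w)·(7·y + 2·w - 2).

-(6·y - 4·w - 5)·(y - w)·(7·y + 2·w - 2)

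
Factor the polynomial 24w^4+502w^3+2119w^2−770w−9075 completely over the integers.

Trying the rational-root candidates, w = −11/4 is a root, so (4w+11) divides it; the quotient is 6w^3+109w^2+230w−825.
Next, w = −5 is a root, so (w+5) divides it; the quotient is 6w^2+79w−165.
The remaining quadratic factors as (w+15)(6w−11).

(4w+11)(6w−11)(w+15)(w+5)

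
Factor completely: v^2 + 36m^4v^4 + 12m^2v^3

Every term has a factor of v^2; factoring it out leaves 36m^4v^2 + 12m^2v + 1.
Recognize a perfect-square trinomial with the parts 6m^2v and 1.

v^2(6m^2v + 1)^2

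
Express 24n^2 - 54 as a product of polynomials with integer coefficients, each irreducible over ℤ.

6(2n + 3)(2n - 3)

Pull out the common factor 6; 4n^2 - 9 is a difference of squares.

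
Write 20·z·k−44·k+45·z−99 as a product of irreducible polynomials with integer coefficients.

(4·k+9)·(5·z−11)

Group as (20·z·k+45·z) + (−44·k−99) = 5·z·(4·k+9) − 11·(4·k+9).
Both groups share the factor (4·k+9).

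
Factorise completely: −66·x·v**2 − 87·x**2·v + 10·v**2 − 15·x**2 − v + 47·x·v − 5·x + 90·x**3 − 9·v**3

(6·x − 9·v + 1)·(3·x + v − 1)·(5·x + v)

Group: 3·x·(30·x**2 − 39·x·v + 5·x − 9·v**2 + v) + (v − 1)·(30·x**2 − 39·x·v + 5·x − 9·v**2 + v); both groups contain (30·x**2 − 39·x·v + 5·x − 9·v**2 + v), so (3·x + v − 1) is a factor with cofactor 30·x**2 − 39·x·v + 5·x − 9·v**2 + v.
The cofactor groups again: 30·x**2 − 39·x·v + 5·x − 9·v**2 + v = 5·x·(6·x − 9·v + 1) + v·(6·x − 9·v + 1); both groups contain (6·x − 9·v + 1), giving (5·x + v)·(6·x − 9·v + 1).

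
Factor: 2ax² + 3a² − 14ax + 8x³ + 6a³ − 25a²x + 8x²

(2a + x + 1)(3a − 2x)(a − 4x)

Group: 2a(3a² − 14ax + 8x²) + (x + 1)(3a² − 14ax + 8x²); both groups contain (3a² − 14ax + 8x²), so (2a + x + 1) is a factor with cofactor 3a² − 14ax + 8x².
The cofactor groups again: 3a² − 14ax + 8x² = 3a(a − 4x) − 2x(a − 4x); both groups contain (a − 4x), giving (3a − 2x)(a − 4x).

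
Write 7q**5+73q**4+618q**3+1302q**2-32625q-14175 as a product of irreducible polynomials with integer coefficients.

By the rational root theorem, q = -3/7 is a root, so (7q+3) divides it; the quotient is q**4+10q**3+84q**2+150q-4725.
Then q = -9 is a root, so (q+9) is a factor; dividing leaves q**3+q**2+75q-525.
Next, q = 5 is a root, so (q-5) is a factor; dividing leaves q**2+6q+105.
The quadratic q**2+6q+105 has discriminant -384 < 0 and is irreducible over ℤ.

(7q+3)(q+9)(q-5)(q**2+6q+105)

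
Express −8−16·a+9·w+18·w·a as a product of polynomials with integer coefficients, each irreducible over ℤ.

Group as (18·w·a+9·w) + (−16·a−8) = 9·w·(2·a+1) − 8·(2·a+1).
Both groups share the factor (2·a+1).

(2·a+1)·(9·w−8)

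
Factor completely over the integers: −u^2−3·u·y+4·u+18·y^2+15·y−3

Group: −u·(u+6·y−1) + (3·y+3)·(u+6·y−1); both groups contain (u+6·y−1).

−(u+6·y−1)·(u−3·y−3)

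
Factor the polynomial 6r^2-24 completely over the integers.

6(r+2)(r-2)

Pull out the common factor 6; r^2-4 is a difference of squares.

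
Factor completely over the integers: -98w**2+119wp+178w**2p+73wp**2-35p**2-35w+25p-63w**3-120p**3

Group: 7w(-9w**2+19wp-14w+24p**2+7p-5) - 5p(-9w**2+19wp-14w+24p**2+7p-5); both groups contain (-9w**2+19wp-14w+24p**2+7p-5), so (7w-5p) is a factor with cofactor -9w**2+19wp-14w+24p**2+7p-5.
The cofactor groups again: -9w**2+19wp-14w+24p**2+7p-5 = -9w(w-3p+1) + (-8p-5)(w-3p+1); both groups contain (w-3p+1), giving -(9w+8p+5)(w-3p+1).

-(w-3p+1)(7w-5p)(9w+8p+5)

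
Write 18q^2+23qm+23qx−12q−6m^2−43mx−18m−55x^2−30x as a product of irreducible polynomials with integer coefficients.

(9q−2m−11x−6)(2q+3m+5x)

Group: 9q(2q+3m+5x) + (−2m−11x−6)(2q+3m+5x); both groups contain (2q+3m+5x).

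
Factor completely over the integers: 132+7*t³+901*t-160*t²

Among the possible rational roots, t = 12 is a root, so (t-12) is a factor; dividing leaves 7*t²-76*t-11.
The remaining quadratic factors as (7*t+1)(t-11).

(7*t+1)*(t-11)*(t-12)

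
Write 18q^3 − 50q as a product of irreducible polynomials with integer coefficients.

2q(3q + 5)(3q − 5)

Every term has a factor of 2q. Then 9q^2 − 25 = (3q)² − (5)².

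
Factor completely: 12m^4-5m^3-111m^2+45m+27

By the rational root theorem, m = 3 is a root, so (m-3) is a factor; dividing leaves 12m^3+31m^2-18m-9.
Then m = -3 is a root, so (m+3) divides it; the quotient is 12m^2-5m-3.
The remaining quadratic factors as (4m-3)(3m+1).

(3m+1)(4m-3)(m+3)(m-3)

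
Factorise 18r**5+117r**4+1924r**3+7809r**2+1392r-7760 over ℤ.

Among the possible rational roots, r = -4/3 is a root, giving the factor (3r+4) and quotient 6r**4+31r**3+600r**2+1803r-1940.
Next, r = -4 is a root, so (r+4) divides it; the quotient is 6r**3+7r**2+572r-485.
Then r = 5/6 is a root, giving the factor (6r-5) and quotient r**2+2r+97.
The quadratic r**2+2r+97 has discriminant -384 < 0 and is irreducible over ℤ.

(3r+4)(6r-5)(r+4)(r**2+2r+97)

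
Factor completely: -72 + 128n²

8(4n + 3)(4n - 3)

Every term has a factor of 8. Then 16n² - 9 = (4n)² − (3)².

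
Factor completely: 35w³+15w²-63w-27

(7w+3)(5w²-9)

Group as (35w³-63w) + (15w²-27) = 7w(5w²-9) + 3(5w²-9).
Both groups share the factor (5w²-9).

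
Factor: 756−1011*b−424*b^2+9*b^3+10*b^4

By the rational root theorem, b = −4 is a root, giving the factor (b+4) and quotient 10*b^3−31*b^2−300*b+189.
Then b = −9/2 is a root, so (2*b+9) divides it; the quotient is 5*b^2−38*b+21.
The remaining quadratic factors as (b−7)(5*b−3).

(2*b+9)*(5*b−3)*(b+4)*(b−7)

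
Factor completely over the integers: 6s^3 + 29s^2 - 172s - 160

(6s + 5)(s + 8)(s - 4)

Testing divisors of the constant over divisors of the leading coefficient, s = -5/6 is a root, so (6s + 5) divides it; the quotient is s^2 + 4s - 32.
The remaining quadratic factors as (s - 4)(s + 8).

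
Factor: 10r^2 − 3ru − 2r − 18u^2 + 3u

Group: 2r(5r + 6u − 1) − 3u(5r + 6u − 1); both groups contain (5r + 6u − 1).

(2r − 3u)(5r + 6u − 1)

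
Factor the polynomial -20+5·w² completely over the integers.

Pull out the common factor 5; w²-4 is a difference of squares.

5·(w+2)·(w-2)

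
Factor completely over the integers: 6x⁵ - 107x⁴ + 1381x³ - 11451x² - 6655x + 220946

Among the possible rational roots, x = 11/2 is a root, giving the factor (2x - 11) and quotient 3x⁴ - 37x³ + 487x² - 3047x - 20086.
Next, x = -11/3 is a root, giving the factor (3x + 11) and quotient x³ - 16x² + 221x - 1826.
Then x = 11 is a root, so (x - 11) is a factor; dividing leaves x² - 5x + 166.
The quadratic x² - 5x + 166 has discriminant -639 < 0 and is irreducible over ℤ.

(2x - 11)(3x + 11)(x - 11)(x² - 5x + 166)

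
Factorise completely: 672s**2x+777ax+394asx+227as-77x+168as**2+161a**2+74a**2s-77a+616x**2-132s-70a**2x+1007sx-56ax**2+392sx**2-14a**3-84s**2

Group: 2a(-7a**2+37as-7ax+77a+84s**2+49sx+132s+77x) + (8x-1)(-7a**2+37as-7ax+77a+84s**2+49sx+132s+77x); both groups contain (-7a**2+37as-7ax+77a+84s**2+49sx+132s+77x), so (2a+8x-1) is a factor with cofactor -7a**2+37as-7ax+77a+84s**2+49sx+132s+77x.
The cofactor groups again: -7a**2+37as-7ax+77a+84s**2+49sx+132s+77x = -7a(a-7s-11) + (-12s-7x)(a-7s-11); both groups contain (a-7s-11), giving -(7a+12s+7x)(a-7s-11).

-(2a+8x-1)(7a+12s+7x)(a-7s-11)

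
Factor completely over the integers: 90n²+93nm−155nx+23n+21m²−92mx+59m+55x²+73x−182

(9n+3m−11x+14)(10n+7m−5x−13)

Group: 9n(10n+7m−5x−13) + (3m−11x+14)(10n+7m−5x−13); both groups contain (10n+7m−5x−13).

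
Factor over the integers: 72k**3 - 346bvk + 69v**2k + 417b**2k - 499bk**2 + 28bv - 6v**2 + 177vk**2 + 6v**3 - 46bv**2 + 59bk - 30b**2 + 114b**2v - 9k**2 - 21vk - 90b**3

Group: 3b(-30b**2 + 28bv + 59bk - 6v**2 - 21vk - 9k**2) + (-v - 8k + 1)(-30b**2 + 28bv + 59bk - 6v**2 - 21vk - 9k**2); both groups contain (-30b**2 + 28bv + 59bk - 6v**2 - 21vk - 9k**2), so (3b - v - 8k + 1) is a factor with cofactor -30b**2 + 28bv + 59bk - 6v**2 - 21vk - 9k**2.
The cofactor groups again: -30b**2 + 28bv + 59bk - 6v**2 - 21vk - 9k**2 = -6b(5b - 3v - 9k) + (2v + k)(5b - 3v - 9k); both groups contain (5b - 3v - 9k), giving -(6b - 2v - k)(5b - 3v - 9k).

-(3b - v - 8k + 1)(5b - 3v - 9k)(6b - 2v - k)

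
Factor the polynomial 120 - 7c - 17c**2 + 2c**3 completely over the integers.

By the rational root theorem, c = 8 is a root, so (c - 8) is a factor; dividing leaves 2c**2 - c - 15.
The remaining quadratic factors as (2c + 5)(c - 3).

(2c + 5)(c - 3)(c - 8)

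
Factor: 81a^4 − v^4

Difference of squares twice: with A = 3a and B = v, A⁴ − B⁴ = (A² − B²)(A² + B²), and A² − B² factors again.

(3a + v)(3a − v)(9a^2 + v^2)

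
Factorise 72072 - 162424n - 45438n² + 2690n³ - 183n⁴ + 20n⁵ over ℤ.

(4n + 13)(5n - 2)(n - 14)(n² + 2n + 198)

By the rational root theorem, n = 14 is a root, giving the factor (n - 14) and quotient 20n⁴ + 97n³ + 4048n² + 11234n - 5148.
Then n = -13/4 is a root, giving the factor (4n + 13) and quotient 5n³ + 8n² + 986n - 396.
Continuing, n = 2/5 is a root, giving the factor (5n - 2) and quotient n² + 2n + 198.
The quadratic n² + 2n + 198 has discriminant -788 < 0 and is irreducible over ℤ.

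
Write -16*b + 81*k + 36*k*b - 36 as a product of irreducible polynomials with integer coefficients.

Group as (36*k*b + 81*k) + (-16*b - 36) = 9*k*(4*b + 9) - 4*(4*b + 9).
Both groups share the factor (4*b + 9).

(4*b + 9)*(9*k - 4)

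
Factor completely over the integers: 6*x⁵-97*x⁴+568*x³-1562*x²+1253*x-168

(6*x-1)*(x-1)*(x-8)*(x²-7*x+21)

By the rational root theorem, x = 1 is a root, giving the factor (x-1) and quotient 6*x⁴-91*x³+477*x²-1085*x+168.
Then x = 1/6 is a root, so (6*x-1) divides it; the quotient is x³-15*x²+77*x-168.
Then x = 8 is a root, giving the factor (x-8) and quotient x²-7*x+21.
The quadratic x²-7*x+21 has discriminant -35 < 0 and is irreducible over ℤ.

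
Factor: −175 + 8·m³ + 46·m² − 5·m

(2·m + 5)·(4·m − 7)·(m + 5)

Trying the rational-root candidates, m = −5/2 is a root, so (2·m + 5) divides it; the quotient is 4·m² + 13·m − 35.
The remaining quadratic factors as (m + 5)(4·m − 7).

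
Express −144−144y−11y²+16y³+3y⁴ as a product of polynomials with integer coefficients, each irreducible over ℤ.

By the rational root theorem, y = −4 is a root, giving the factor (y+4) and quotient 3y³+4y²−27y−36.
Continuing, y = −4/3 is a root, so (3y+4) is a factor; dividing leaves y²−9.
The remaining quadratic factors as (y−3)(y+3).

(3y+4)(y+3)(y+4)(y−3)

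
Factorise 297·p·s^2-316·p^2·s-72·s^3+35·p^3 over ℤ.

Group: 7·p·(5·p^2-43·p·s+24·s^2) - 3·s·(5·p^2-43·p·s+24·s^2); both groups contain (5·p^2-43·p·s+24·s^2), so (7·p-3·s) is a factor with cofactor 5·p^2-43·p·s+24·s^2.
The cofactor groups again: 5·p^2-43·p·s+24·s^2 = 5·p·(p-8·s) - 3·s·(p-8·s); both groups contain (p-8·s), giving (5·p-3·s)·(p-8·s).

(5·p-3·s)·(7·p-3·s)·(p-8·s)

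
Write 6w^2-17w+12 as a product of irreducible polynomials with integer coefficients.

Need a pair with product 6·12 = 72 and sum -17: that's -8 and -9.
Split the middle term: 6w^2-8w - 9w+12 = 2w(3w-4) - 3(3w-4).

(2w-3)(3w-4)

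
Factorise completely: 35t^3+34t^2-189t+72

Testing divisors of the constant over divisors of the leading coefficient, t = 8/5 is a root, so (5t-8) is a factor; dividing leaves 7t^2+18t-9.
The remaining quadratic factors as (t+3)(7t-3).

(5t-8)(7t-3)(t+3)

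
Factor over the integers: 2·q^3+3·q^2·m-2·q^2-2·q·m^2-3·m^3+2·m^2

(q-m)·(2·q+3·m-2)·(q+m)

Group: 2·q·(q^2-m^2) + (3·m-2)·(q^2-m^2); both groups contain (q^2-m^2), so (2·q+3·m-2) is a factor with cofactor q^2-m^2.
The cofactor groups again: q^2-m^2 = q·(q-m) + m·(q-m); both groups contain (q-m), giving (q+m)·(q-m).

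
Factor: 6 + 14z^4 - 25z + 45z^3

Testing divisors of the constant over divisors of the leading coefficient, z = 2/7 is a root, so (7z - 2) is a factor; dividing leaves 2z^3 + 7z^2 + 2z - 3.
Next, z = -3 is a root, so (z + 3) divides it; the quotient is 2z^2 + z - 1.
The remaining quadratic factors as (2z - 1)(z + 1).

(2z - 1)(7z - 2)(z + 1)(z + 3)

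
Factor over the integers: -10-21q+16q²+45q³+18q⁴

Among the possible rational roots, q = 2/3 is a root, giving the factor (3q-2) and quotient 6q³+19q²+18q+5.
Then q = -5/3 is a root, giving the factor (3q+5) and quotient 2q²+3q+1.
The remaining quadratic factors as (2q+1)(q+1).

(2q+1)(3q+5)(3q-2)(q+1)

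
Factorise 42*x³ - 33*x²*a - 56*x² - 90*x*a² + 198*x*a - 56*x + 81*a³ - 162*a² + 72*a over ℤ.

(3*x - 3*a + 2)*(7*x - 9*a)*(2*x + 3*a - 4)

Group: 2*x*(21*x² - 48*x*a + 14*x + 27*a² - 18*a) + (3*a - 4)*(21*x² - 48*x*a + 14*x + 27*a² - 18*a); both groups contain (21*x² - 48*x*a + 14*x + 27*a² - 18*a), so (2*x + 3*a - 4) is a factor with cofactor 21*x² - 48*x*a + 14*x + 27*a² - 18*a.
The cofactor groups again: 21*x² - 48*x*a + 14*x + 27*a² - 18*a = 3*x*(7*x - 9*a) + (-3*a + 2)*(7*x - 9*a); both groups contain (7*x - 9*a), giving (3*x - 3*a + 2)*(7*x - 9*a).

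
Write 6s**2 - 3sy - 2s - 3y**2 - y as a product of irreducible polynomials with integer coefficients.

Group: 2s(3s - 3y - 1) + y(3s - 3y - 1); both groups contain (3s - 3y - 1).

(2s + y)(3s - 3y - 1)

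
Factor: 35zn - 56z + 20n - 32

Group as (35zn - 56z) + (20n - 32) = 7z(5n - 8) + 4(5n - 8).
Both groups share the factor (5n - 8).

(5n - 8)(7z + 4)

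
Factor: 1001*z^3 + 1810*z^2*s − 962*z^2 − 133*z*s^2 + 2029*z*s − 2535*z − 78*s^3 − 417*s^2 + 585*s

(13*z − 3*s)*(7*z + 13*s − 15)*(11*z + 2*s + 13)

Group: 13*z*(77*z^2 + 157*z*s − 74*z + 26*s^2 + 139*s − 195) − 3*s*(77*z^2 + 157*z*s − 74*z + 26*s^2 + 139*s − 195); both groups contain (77*z^2 + 157*z*s − 74*z + 26*s^2 + 139*s − 195), so (13*z − 3*s) is a factor with cofactor 77*z^2 + 157*z*s − 74*z + 26*s^2 + 139*s − 195.
The cofactor groups again: 77*z^2 + 157*z*s − 74*z + 26*s^2 + 139*s − 195 = 7*z*(11*z + 2*s + 13) + (13*s − 15)*(11*z + 2*s + 13); both groups contain (11*z + 2*s + 13), giving (7*z + 13*s − 15)*(11*z + 2*s + 13).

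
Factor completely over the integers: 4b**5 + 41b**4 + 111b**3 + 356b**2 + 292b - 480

Trying the rational-root candidates, b = -2 is a root, so (b + 2) is a factor; dividing leaves 4b**4 + 33b**3 + 45b**2 + 266b - 240.
Continuing, b = -8 is a root, giving the factor (b + 8) and quotient 4b**3 + b**2 + 37b - 30.
Next, b = 3/4 is a root, giving the factor (4b - 3) and quotient b**2 + b + 10.
The quadratic b**2 + b + 10 has discriminant -39 < 0 and is irreducible over ℤ.

(4b - 3)(b + 2)(b + 8)(b**2 + b + 10)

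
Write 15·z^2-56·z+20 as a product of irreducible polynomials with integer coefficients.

Need a pair with product 15·20 = 300 and sum -56: that's -50 and -6.
Split the middle term: 15·z^2-50·z - 6·z+20 = 5·z·(3·z-10) - 2·(3·z-10).

(3·z-10)·(5·z-2)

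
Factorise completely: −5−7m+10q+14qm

Group as (14qm+10q) + (−7m−5) = 2q(7m+5) − (7m+5).
Both groups share the factor (7m+5).

(2q−1)(7m+5)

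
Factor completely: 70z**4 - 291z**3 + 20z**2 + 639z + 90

(2z - 5)(5z + 6)(7z + 1)(z - 3)

Trying the rational-root candidates, z = -6/5 is a root, giving the factor (5z + 6) and quotient 14z**3 - 75z**2 + 94z + 15.
Next, z = 3 is a root, so (z - 3) divides it; the quotient is 14z**2 - 33z - 5.
The remaining quadratic factors as (2z - 5)(7z + 1).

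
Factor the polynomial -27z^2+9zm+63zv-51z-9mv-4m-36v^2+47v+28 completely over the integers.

-(9z-9v-4)(3z-m-4v+7)

Group: -9z(3z-m-4v+7) + (9v+4)(3z-m-4v+7); both groups contain (3z-m-4v+7).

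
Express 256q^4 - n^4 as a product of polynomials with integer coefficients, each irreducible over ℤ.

(4q)⁴ − (n)⁴ = ((4q)² − (n)²)((4q)² + (n)²); the first factor splits again, the second (16q^2 + n^2) is irreducible.

(4q - n)(4q + n)(16q^2 + n^2)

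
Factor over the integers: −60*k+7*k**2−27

(7*k+3)*(k−9)

Need a pair with product 7·(−27) = −189 and sum −60: that's 3 and −63.
Split the middle term: 7*k**2+3*k − 63*k−27 = k*(7*k+3) − 9*(7*k+3).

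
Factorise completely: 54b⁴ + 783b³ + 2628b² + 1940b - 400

Testing divisors of the constant over divisors of the leading coefficient, b = -10/3 is a root, so (3b + 10) divides it; the quotient is 18b³ + 201b² + 206b - 40.
Then b = -4/3 is a root, giving the factor (3b + 4) and quotient 6b² + 59b - 10.
The remaining quadratic factors as (6b - 1)(b + 10).

(3b + 10)(3b + 4)(6b - 1)(b + 10)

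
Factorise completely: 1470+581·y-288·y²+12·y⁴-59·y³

(3·y+10)·(4·y+7)·(y-3)·(y-7)

Among the possible rational roots, y = -7/4 is a root, giving the factor (4·y+7) and quotient 3·y³-20·y²-37·y+210.
Then y = -10/3 is a root, giving the factor (3·y+10) and quotient y²-10·y+21.
The remaining quadratic factors as (y-3)(y-7).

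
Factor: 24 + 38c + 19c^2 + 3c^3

Among the possible rational roots, c = -4/3 is a root, giving the factor (3c + 4) and quotient c^2 + 5c + 6.
The remaining quadratic factors as (c + 3)(c + 2).

(3c + 4)(c + 2)(c + 3)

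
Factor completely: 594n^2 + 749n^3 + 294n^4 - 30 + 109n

By the rational root theorem, n = -6/7 is a root, so (7n + 6) is a factor; dividing leaves 42n^3 + 71n^2 + 24n - 5.
Continuing, n = 1/7 is a root, giving the factor (7n - 1) and quotient 6n^2 + 11n + 5.
The remaining quadratic factors as (n + 1)(6n + 5).

(6n + 5)(7n + 6)(7n - 1)(n + 1)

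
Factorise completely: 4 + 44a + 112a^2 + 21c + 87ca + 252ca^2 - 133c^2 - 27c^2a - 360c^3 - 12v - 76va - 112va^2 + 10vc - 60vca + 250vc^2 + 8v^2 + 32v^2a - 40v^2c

Group: 5c(-8v^2 + 50vc + 28va + 12v - 72c^2 - 63ca - 41c - 28a - 4) + (-4a - 1)(-8v^2 + 50vc + 28va + 12v - 72c^2 - 63ca - 41c - 28a - 4); both groups contain (-8v^2 + 50vc + 28va + 12v - 72c^2 - 63ca - 41c - 28a - 4), so (5c - 4a - 1) is a factor with cofactor -8v^2 + 50vc + 28va + 12v - 72c^2 - 63ca - 41c - 28a - 4.
The cofactor groups again: -8v^2 + 50vc + 28va + 12v - 72c^2 - 63ca - 41c - 28a - 4 = -4v(2v - 8c - 7a - 1) + (9c + 4)(2v - 8c - 7a - 1); both groups contain (2v - 8c - 7a - 1), giving -(4v - 9c - 4)(2v - 8c - 7a - 1).

-(5c - 4a - 1)(2v - 8c - 7a - 1)(4v - 9c - 4)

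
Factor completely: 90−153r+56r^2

(7r−6)(8r−15)

Need a pair with product 56·90 = 5040 and sum −153: that's −105 and −48.
Split the middle term: 56r^2−105r − 48r+90 = 7r(8r−15) − 6(8r−15).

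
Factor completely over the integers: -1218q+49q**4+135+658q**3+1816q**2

By the rational root theorem, q = 1/7 is a root, giving the factor (7q-1) and quotient 7q**3+95q**2+273q-135.
Next, q = -9 is a root, giving the factor (q+9) and quotient 7q**2+32q-15.
The remaining quadratic factors as (7q-3)(q+5).

(7q-1)(7q-3)(q+5)(q+9)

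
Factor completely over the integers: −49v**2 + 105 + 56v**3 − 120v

Group as (56v**3 − 120v) + (−49v**2 + 105) = 8v(7v**2 − 15) − 7(7v**2 − 15).
Both groups share the factor (7v**2 − 15).

(8v − 7)(7v**2 − 15)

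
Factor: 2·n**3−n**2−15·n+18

(2·n−3)·(n+3)·(n−2)

Among the possible rational roots, n = −3 is a root, so (n+3) is a factor; dividing leaves 2·n**2−7·n+6.
The remaining quadratic factors as (2·n−3)(n−2).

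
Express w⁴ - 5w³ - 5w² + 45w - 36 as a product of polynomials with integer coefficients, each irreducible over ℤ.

By the rational root theorem, w = -3 is a root, so (w + 3) is a factor; dividing leaves w³ - 8w² + 19w - 12.
Continuing, w = 1 is a root, so (w - 1) is a factor; dividing leaves w² - 7w + 12.
The remaining quadratic factors as (w - 3)(w - 4).

(w + 3)(w - 1)(w - 3)(w - 4)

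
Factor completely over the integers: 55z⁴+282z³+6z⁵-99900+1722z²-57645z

(2z-15)(3z+5)(z+12)(z²+3z+111)

Trying the rational-root candidates, z = -12 is a root, giving the factor (z+12) and quotient 6z⁴-17z³+486z²-4110z-8325.
Next, z = -5/3 is a root, giving the factor (3z+5) and quotient 2z³-9z²+177z-1665.
Then z = 15/2 is a root, giving the factor (2z-15) and quotient z²+3z+111.
The quadratic z²+3z+111 has discriminant -435 < 0 and is irreducible over ℤ.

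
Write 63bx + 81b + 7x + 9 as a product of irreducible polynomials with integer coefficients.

(7x + 9)(9b + 1)

Group as (63bx + 81b) + (7x + 9) = 9b(7x + 9) + (7x + 9).
Both groups share the factor (7x + 9).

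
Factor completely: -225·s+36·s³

9·s·(2·s+5)·(2·s-5)

Pull out the common factor 9·s; 4·s²-25 is a difference of squares.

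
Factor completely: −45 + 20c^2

5(2c + 3)(2c − 3)

Factor out 5, leaving 4c^2 − 9, which is a difference of two squares.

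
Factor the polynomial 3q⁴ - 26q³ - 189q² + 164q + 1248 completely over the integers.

(3q - 8)(q + 3)(q + 4)(q - 13)

Testing divisors of the constant over divisors of the leading coefficient, q = 13 is a root, so (q - 13) is a factor; dividing leaves 3q³ + 13q² - 20q - 96.
Next, q = -3 is a root, so (q + 3) divides it; the quotient is 3q² + 4q - 32.
The remaining quadratic factors as (q + 4)(3q - 8).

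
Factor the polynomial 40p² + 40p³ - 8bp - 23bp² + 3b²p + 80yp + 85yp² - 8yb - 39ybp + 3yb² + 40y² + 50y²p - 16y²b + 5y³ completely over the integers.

Group: y(5y² - yb + 10yp - bp + 5p²) + (-3b + 8p + 8)(5y² - yb + 10yp - bp + 5p²); both groups contain (5y² - yb + 10yp - bp + 5p²), so (y - 3b + 8p + 8) is a factor with cofactor 5y² - yb + 10yp - bp + 5p².
The cofactor groups again: 5y² - yb + 10yp - bp + 5p² = y(5y - b + 5p) + p(5y - b + 5p); both groups contain (5y - b + 5p), giving (y + p)(5y - b + 5p).

(y - 3b + 8p + 8)(5y - b + 5p)(y + p)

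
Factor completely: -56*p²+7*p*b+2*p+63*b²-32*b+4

-(8*p-9*b+2)*(7*p+7*b-2)

Group: -8*p*(7*p+7*b-2) + (9*b-2)*(7*p+7*b-2); both groups contain (7*p+7*b-2).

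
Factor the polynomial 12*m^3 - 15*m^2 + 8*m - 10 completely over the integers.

Group as (12*m^3 + 8*m) + (-15*m^2 - 10) = 4*m*(3*m^2 + 2) - 5*(3*m^2 + 2).
Both groups share the factor (3*m^2 + 2).

(4*m - 5)*(3*m^2 + 2)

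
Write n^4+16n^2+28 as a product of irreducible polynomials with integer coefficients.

(n^2+14)(n^2+2)

Substitute u = n^2 to get a quadratic in u, then factor.
n^2+2 is irreducible over ℤ (always positive, so no real roots).
n^2+14 is irreducible over ℤ (always positive, so no real roots).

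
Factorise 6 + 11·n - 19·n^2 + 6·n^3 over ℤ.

(2·n - 3)·(3·n + 1)·(n - 2)

By the rational root theorem, n = 2 is a root, so (n - 2) divides it; the quotient is 6·n^2 - 7·n - 3.
The remaining quadratic factors as (2·n - 3)(3·n + 1).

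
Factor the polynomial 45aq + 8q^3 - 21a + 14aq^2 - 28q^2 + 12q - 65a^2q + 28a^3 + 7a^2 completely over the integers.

(4a + q - 3)(7a - 4q)(a - 2q + 1)

Group: 7a(4a^2 - 7aq + a - 2q^2 + 7q - 3) - 4q(4a^2 - 7aq + a - 2q^2 + 7q - 3); both groups contain (4a^2 - 7aq + a - 2q^2 + 7q - 3), so (7a - 4q) is a factor with cofactor 4a^2 - 7aq + a - 2q^2 + 7q - 3.
The cofactor groups again: 4a^2 - 7aq + a - 2q^2 + 7q - 3 = 4a(a - 2q + 1) + (q - 3)(a - 2q + 1); both groups contain (a - 2q + 1), giving (4a + q - 3)(a - 2q + 1).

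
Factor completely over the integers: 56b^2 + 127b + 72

Need a pair with product 56·72 = 4032 and sum 127: that's 63 and 64.
Split the middle term: 56b^2 + 63b + 64b + 72 = 7b(8b + 9) + 8(8b + 9).

(7b + 8)(8b + 9)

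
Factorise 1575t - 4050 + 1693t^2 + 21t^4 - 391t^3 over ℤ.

Testing divisors of the constant over divisors of the leading coefficient, t = 9 is a root, giving the factor (t - 9) and quotient 21t^3 - 202t^2 - 125t + 450.
Continuing, t = 10 is a root, so (t - 10) divides it; the quotient is 21t^2 + 8t - 45.
The remaining quadratic factors as (7t - 9)(3t + 5).

(3t + 5)(7t - 9)(t - 10)(t - 9)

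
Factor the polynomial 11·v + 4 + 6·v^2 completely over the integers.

(2·v + 1)·(3·v + 4)

Need a pair with product 6·4 = 24 and sum 11: that's 8 and 3.
Split the middle term: 6·v^2 + 8·v + 3·v + 4 = 2·v·(3·v + 4) + (3·v + 4).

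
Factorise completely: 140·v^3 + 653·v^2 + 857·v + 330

Among the possible rational roots, v = −6/5 is a root, so (5·v + 6) divides it; the quotient is 28·v^2 + 97·v + 55.
The remaining quadratic factors as (4·v + 11)(7·v + 5).

(4·v + 11)·(5·v + 6)·(7·v + 5)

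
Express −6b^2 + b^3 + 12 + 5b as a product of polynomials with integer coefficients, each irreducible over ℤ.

Trying the rational-root candidates, b = 4 is a root, so (b − 4) divides it; the quotient is b^2 − 2b − 3.
The remaining quadratic factors as (b − 3)(b + 1).

(b + 1)(b − 3)(b − 4)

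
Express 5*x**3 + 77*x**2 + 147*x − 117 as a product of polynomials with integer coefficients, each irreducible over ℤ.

Testing divisors of the constant over divisors of the leading coefficient, x = −3 is a root, giving the factor (x + 3) and quotient 5*x**2 + 62*x − 39.
The remaining quadratic factors as (5*x − 3)(x + 13).

(5*x − 3)*(x + 13)*(x + 3)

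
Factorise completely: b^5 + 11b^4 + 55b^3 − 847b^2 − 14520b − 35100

(b + 3)(b + 9)(b − 10)(b^2 + 9b + 130)

Among the possible rational roots, b = −9 is a root, so (b + 9) is a factor; dividing leaves b^4 + 2b^3 + 37b^2 − 1180b − 3900.
Continuing, b = −3 is a root, giving the factor (b + 3) and quotient b^3 − b^2 + 40b − 1300.
Continuing, b = 10 is a root, so (b − 10) divides it; the quotient is b^2 + 9b + 130.
The quadratic b^2 + 9b + 130 has discriminant −439 < 0 and is irreducible over ℤ.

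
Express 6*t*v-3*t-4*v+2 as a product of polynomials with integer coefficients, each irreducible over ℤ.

(2*v-1)*(3*t-2)

Group as (6*t*v-3*t) + (-4*v+2) = 3*t*(2*v-1) - 2*(2*v-1).
Both groups share the factor (2*v-1).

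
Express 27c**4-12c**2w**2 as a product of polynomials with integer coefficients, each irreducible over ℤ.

Pull out the common factor 3c**2; 9c**2-4w**2 is a difference of squares.

3c**2(3c+2w)(3c-2w)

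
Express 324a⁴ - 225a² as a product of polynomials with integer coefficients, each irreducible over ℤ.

9a²(6a + 5)(6a - 5)

Pull out the common factor 9a²; 36a² - 25 is a difference of squares.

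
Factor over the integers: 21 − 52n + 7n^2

(7n − 3)(n − 7)

Need a pair with product 7·21 = 147 and sum −52: that's −3 and −49.
Split the middle term: 7n^2 − 3n − 49n + 21 = n(7n − 3) − 7(7n − 3).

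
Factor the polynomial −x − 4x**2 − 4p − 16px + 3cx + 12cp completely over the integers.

(3c − 4x − 1)(4p + x)

Group: 4p(3c − 4x − 1) + x(3c − 4x − 1); both groups contain (3c − 4x − 1).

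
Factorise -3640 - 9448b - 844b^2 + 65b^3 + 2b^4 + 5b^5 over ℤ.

(5b + 2)(b + 5)(b - 7)(b^2 + 2b + 52)

By the rational root theorem, b = -2/5 is a root, so (5b + 2) is a factor; dividing leaves b^4 + 13b^2 - 174b - 1820.
Next, b = -5 is a root, so (b + 5) is a factor; dividing leaves b^3 - 5b^2 + 38b - 364.
Then b = 7 is a root, giving the factor (b - 7) and quotient b^2 + 2b + 52.
The quadratic b^2 + 2b + 52 has discriminant -204 < 0 and is irreducible over ℤ.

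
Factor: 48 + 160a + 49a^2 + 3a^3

(3a + 1)(a + 12)(a + 4)

By the rational root theorem, a = -1/3 is a root, so (3a + 1) is a factor; dividing leaves a^2 + 16a + 48.
The remaining quadratic factors as (a + 12)(a + 4).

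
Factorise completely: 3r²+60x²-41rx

Group: r(3r-5x) - 12x(3r-5x); both groups contain (3r-5x).

(3r-5x)(r-12x)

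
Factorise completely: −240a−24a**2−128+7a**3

(7a+4)(a+4)(a−8)

Among the possible rational roots, a = −4 is a root, so (a+4) is a factor; dividing leaves 7a**2−52a−32.
The remaining quadratic factors as (a−8)(7a+4).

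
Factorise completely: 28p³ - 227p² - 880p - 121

(4p + 11)(7p + 1)(p - 11)

By the rational root theorem, p = -1/7 is a root, so (7p + 1) is a factor; dividing leaves 4p² - 33p - 121.
The remaining quadratic factors as (4p + 11)(p - 11).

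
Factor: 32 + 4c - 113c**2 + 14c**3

Trying the rational-root candidates, c = -1/2 is a root, giving the factor (2c + 1) and quotient 7c**2 - 60c + 32.
The remaining quadratic factors as (c - 8)(7c - 4).

(2c + 1)(7c - 4)(c - 8)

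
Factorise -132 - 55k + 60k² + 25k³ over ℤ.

(5k + 12)(5k² - 11)

Group as (25k³ - 55k) + (60k² - 132) = 5k(5k² - 11) + 12(5k² - 11).
Both groups share the factor (5k² - 11).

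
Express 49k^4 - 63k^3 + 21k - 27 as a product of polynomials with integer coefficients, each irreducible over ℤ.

Group as (49k^4 + 21k) + (-63k^3 - 27) = 7k(7k^3 + 3) - 9(7k^3 + 3).
Both groups share the factor (7k^3 + 3).

(7k - 9)(7k^3 + 3)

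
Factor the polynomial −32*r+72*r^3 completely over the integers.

Every term has a factor of 8*r. Then 9*r^2−4 = (3*r)² − (2)².

8*r*(3*r+2)*(3*r−2)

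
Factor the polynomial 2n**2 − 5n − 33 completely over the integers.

(2n − 11)(n + 3)

Need a pair with product 2·(−33) = −66 and sum −5: that's −11 and 6.
Split the middle term: 2n**2 − 11n + 6n − 33 = n(2n − 11) + 3(2n − 11).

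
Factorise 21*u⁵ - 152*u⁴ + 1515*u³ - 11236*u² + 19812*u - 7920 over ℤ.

Testing divisors of the constant over divisors of the leading coefficient, u = 5/3 is a root, giving the factor (3*u - 5) and quotient 7*u⁴ - 39*u³ + 440*u² - 3012*u + 1584.
Then u = 6 is a root, giving the factor (u - 6) and quotient 7*u³ + 3*u² + 458*u - 264.
Then u = 4/7 is a root, giving the factor (7*u - 4) and quotient u² + u + 66.
The quadratic u² + u + 66 has discriminant -263 < 0 and is irreducible over ℤ.

(3*u - 5)*(7*u - 4)*(u - 6)*(u² + u + 66)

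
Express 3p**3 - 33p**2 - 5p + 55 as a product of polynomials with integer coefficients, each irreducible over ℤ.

Group as (3p**3 - 5p) + (-33p**2 + 55) = p(3p**2 - 5) - 11(3p**2 - 5).
Both groups share the factor (3p**2 - 5).

(p - 11)(3p**2 - 5)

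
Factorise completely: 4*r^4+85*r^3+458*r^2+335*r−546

(4*r−3)*(r+13)*(r+2)*(r+7)

Among the possible rational roots, r = −13 is a root, so (r+13) is a factor; dividing leaves 4*r^3+33*r^2+29*r−42.
Then r = 3/4 is a root, so (4*r−3) is a factor; dividing leaves r^2+9*r+14.
The remaining quadratic factors as (r+7)(r+2).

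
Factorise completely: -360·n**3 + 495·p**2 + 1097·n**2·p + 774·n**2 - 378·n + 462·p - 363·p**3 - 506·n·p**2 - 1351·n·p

Group: 9·n·(-40·n**2 + 73·n·p + 86·n + 33·p**2 - 45·p - 42) - 11·p·(-40·n**2 + 73·n·p + 86·n + 33·p**2 - 45·p - 42); both groups contain (-40·n**2 + 73·n·p + 86·n + 33·p**2 - 45·p - 42), so (9·n - 11·p) is a factor with cofactor -40·n**2 + 73·n·p + 86·n + 33·p**2 - 45·p - 42.
The cofactor groups again: -40·n**2 + 73·n·p + 86·n + 33·p**2 - 45·p - 42 = -8·n·(5·n - 11·p - 7) + (-3·p + 6)·(5·n - 11·p - 7); both groups contain (5·n - 11·p - 7), giving -(8·n + 3·p - 6)·(5·n - 11·p - 7).

-(5·n - 11·p - 7)·(8·n + 3·p - 6)·(9·n - 11·p)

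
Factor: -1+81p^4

(3p)⁴ − (1)⁴ = ((3p)² − (1)²)((3p)² + (1)²); the first factor splits again, the second (9p^2+1) is irreducible.

(3p+1)(3p-1)(9p^2+1)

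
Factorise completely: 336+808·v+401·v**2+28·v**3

(4·v+7)·(7·v+4)·(v+12)

Trying the rational-root candidates, v = -12 is a root, so (v+12) divides it; the quotient is 28·v**2+65·v+28.
The remaining quadratic factors as (4·v+7)(7·v+4).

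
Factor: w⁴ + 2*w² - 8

(w² + 4)*(w² - 2)

Substitute u = w² to get a quadratic in u, then factor.
w² - 2 is irreducible over ℤ (2 is not a perfect square).
w² + 4 is irreducible over ℤ (sum of squares).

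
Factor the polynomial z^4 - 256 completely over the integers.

Write as (z^2)² − (16)², then factor z^2 - 16 once more.

(z + 4)·(z - 4)·(z^2 + 16)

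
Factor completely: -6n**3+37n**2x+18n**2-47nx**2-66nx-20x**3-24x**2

Group: 2n(-3n**2+11nx+4x**2) + (-5x-6)(-3n**2+11nx+4x**2); both groups contain (-3n**2+11nx+4x**2), so (2n-5x-6) is a factor with cofactor -3n**2+11nx+4x**2.
The cofactor groups again: -3n**2+11nx+4x**2 = -3n(n-4x) - x(n-4x); both groups contain (n-4x), giving -(3n+x)(n-4x).

-(2n-5x-6)(3n+x)(n-4x)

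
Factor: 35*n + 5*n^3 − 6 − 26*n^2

Trying the rational-root candidates, n = 1/5 is a root, so (5*n − 1) is a factor; dividing leaves n^2 − 5*n + 6.
The remaining quadratic factors as (n − 3)(n − 2).

(5*n − 1)*(n − 2)*(n − 3)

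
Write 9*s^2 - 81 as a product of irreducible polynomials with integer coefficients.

Factor out 9, leaving s^2 - 9, which is a difference of two squares.

9*(s + 3)*(s - 3)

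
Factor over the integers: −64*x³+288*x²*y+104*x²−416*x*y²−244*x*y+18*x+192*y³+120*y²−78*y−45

−(2*x−4*y−3)*(4*x−6*y−3)*(8*x−8*y+5)

Group: 2*x*(−32*x²+80*x*y+4*x−48*y²+6*y+15) + (−4*y−3)*(−32*x²+80*x*y+4*x−48*y²+6*y+15); both groups contain (−32*x²+80*x*y+4*x−48*y²+6*y+15), so (2*x−4*y−3) is a factor with cofactor −32*x²+80*x*y+4*x−48*y²+6*y+15.
The cofactor groups again: −32*x²+80*x*y+4*x−48*y²+6*y+15 = −8*x*(4*x−6*y−3) + (8*y−5)*(4*x−6*y−3); both groups contain (4*x−6*y−3), giving −(8*x−8*y+5)*(4*x−6*y−3).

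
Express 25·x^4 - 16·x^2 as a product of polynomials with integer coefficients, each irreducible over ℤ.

Every term has a factor of x^2; factoring it out leaves 25·x^2 - 16.
Recognize a difference of squares with the parts 5·x and 4.

x^2·(5·x + 4)·(5·x - 4)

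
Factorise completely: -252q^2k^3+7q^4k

7kq^2(q-6k)(q+6k)

Every term has a factor of 7q^2k. Then q^2-36k^2 = (q)² − (6k)².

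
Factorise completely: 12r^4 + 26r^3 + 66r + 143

Group as (12r^4 + 66r) + (26r^3 + 143) = 6r(2r^3 + 11) + 13(2r^3 + 11).
Both groups share the factor (2r^3 + 11).

(6r + 13)(2r^3 + 11)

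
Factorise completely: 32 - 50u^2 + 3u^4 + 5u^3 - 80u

Among the possible rational roots, u = 1/3 is a root, so (3u - 1) divides it; the quotient is u^3 + 2u^2 - 16u - 32.
Then u = 4 is a root, so (u - 4) is a factor; dividing leaves u^2 + 6u + 8.
The remaining quadratic factors as (u + 4)(u + 2).

(3u - 1)(u + 2)(u + 4)(u - 4)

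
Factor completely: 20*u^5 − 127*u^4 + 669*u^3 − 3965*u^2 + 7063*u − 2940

(4*u − 7)*(5*u − 3)*(u − 5)*(u^2 + u + 28)

Among the possible rational roots, u = 7/4 is a root, so (4*u − 7) divides it; the quotient is 5*u^4 − 23*u^3 + 127*u^2 − 769*u + 420.
Then u = 5 is a root, giving the factor (u − 5) and quotient 5*u^3 + 2*u^2 + 137*u − 84.
Then u = 3/5 is a root, so (5*u − 3) is a factor; dividing leaves u^2 + u + 28.
The quadratic u^2 + u + 28 has discriminant −111 < 0 and is irreducible over ℤ.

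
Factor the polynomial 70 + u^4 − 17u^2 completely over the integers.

(u^2 − 10)(u^2 − 7)

Substitute w = u^2 to get a quadratic in w, then factor.
u^2 − 10 is irreducible over ℤ (10 is not a perfect square).
u^2 − 7 is irreducible over ℤ (7 is not a perfect square).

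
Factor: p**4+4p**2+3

Substitute u = p**2 to get a quadratic in u, then factor.
p**2+1 is irreducible over ℤ (sum of squares).
p**2+3 is irreducible over ℤ (always positive, so no real roots).

(p**2+1)(p**2+3)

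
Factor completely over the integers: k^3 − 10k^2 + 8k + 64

(k + 2)(k − 4)(k − 8)

Among the possible rational roots, k = 4 is a root, giving the factor (k − 4) and quotient k^2 − 6k − 16.
The remaining quadratic factors as (k + 2)(k − 8).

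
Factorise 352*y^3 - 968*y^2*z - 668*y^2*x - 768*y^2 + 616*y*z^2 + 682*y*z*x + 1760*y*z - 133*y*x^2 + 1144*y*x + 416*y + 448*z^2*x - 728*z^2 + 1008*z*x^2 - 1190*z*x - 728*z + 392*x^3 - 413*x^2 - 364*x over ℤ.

(4*y - 4*z - 7*x - 4)*(8*y - 14*z - 7*x)*(11*y + 8*x - 13)

Group: 4*y*(88*y^2 - 154*y*z - 13*y*x - 104*y - 112*z*x + 182*z - 56*x^2 + 91*x) + (-4*z - 7*x - 4)*(88*y^2 - 154*y*z - 13*y*x - 104*y - 112*z*x + 182*z - 56*x^2 + 91*x); both groups contain (88*y^2 - 154*y*z - 13*y*x - 104*y - 112*z*x + 182*z - 56*x^2 + 91*x), so (4*y - 4*z - 7*x - 4) is a factor with cofactor 88*y^2 - 154*y*z - 13*y*x - 104*y - 112*z*x + 182*z - 56*x^2 + 91*x.
The cofactor groups again: 88*y^2 - 154*y*z - 13*y*x - 104*y - 112*z*x + 182*z - 56*x^2 + 91*x = 11*y*(8*y - 14*z - 7*x) + (8*x - 13)*(8*y - 14*z - 7*x); both groups contain (8*y - 14*z - 7*x), giving (11*y + 8*x - 13)*(8*y - 14*z - 7*x).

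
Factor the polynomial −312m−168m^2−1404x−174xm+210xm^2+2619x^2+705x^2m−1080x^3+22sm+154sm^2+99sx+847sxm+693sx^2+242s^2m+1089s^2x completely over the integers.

Group: 11s(99sx+22sm+135x^2+30xm−108x−24m) + (−8x+7m+13)(99sx+22sm+135x^2+30xm−108x−24m); both groups contain (99sx+22sm+135x^2+30xm−108x−24m), so (11s−8x+7m+13) is a factor with cofactor 99sx+22sm+135x^2+30xm−108x−24m.
The cofactor groups again: 99sx+22sm+135x^2+30xm−108x−24m = 9x(11s+15x−12) + 2m(11s+15x−12); both groups contain (11s+15x−12), giving (9x+2m)(11s+15x−12).

(11s+15x−12)(9x+2m)(11s−8x+7m+13)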